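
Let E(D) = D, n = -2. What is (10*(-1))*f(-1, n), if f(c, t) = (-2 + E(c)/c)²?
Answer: -10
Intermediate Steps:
f(c, t) = 1 (f(c, t) = (-2 + c/c)² = (-2 + 1)² = (-1)² = 1)
(10*(-1))*f(-1, n) = (10*(-1))*1 = -10*1 = -10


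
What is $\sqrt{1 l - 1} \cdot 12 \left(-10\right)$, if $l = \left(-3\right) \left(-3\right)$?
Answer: $- 240 \sqrt{2} \approx -339.41$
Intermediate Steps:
$l = 9$
$\sqrt{1 l - 1} \cdot 12 \left(-10\right) = \sqrt{1 \cdot 9 - 1} \cdot 12 \left(-10\right) = \sqrt{9 - 1} \cdot 12 \left(-10\right) = \sqrt{8} \cdot 12 \left(-10\right) = 2 \sqrt{2} \cdot 12 \left(-10\right) = 24 \sqrt{2} \left(-10\right) = - 240 \sqrt{2}$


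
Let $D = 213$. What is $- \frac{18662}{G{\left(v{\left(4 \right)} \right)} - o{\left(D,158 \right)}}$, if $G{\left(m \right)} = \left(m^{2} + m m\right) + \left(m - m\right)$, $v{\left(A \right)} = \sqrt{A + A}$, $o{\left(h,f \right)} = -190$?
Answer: $- \frac{9331}{103} \approx -90.592$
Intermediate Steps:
$v{\left(A \right)} = \sqrt{2} \sqrt{A}$ ($v{\left(A \right)} = \sqrt{2 A} = \sqrt{2} \sqrt{A}$)
$G{\left(m \right)} = 2 m^{2}$ ($G{\left(m \right)} = \left(m^{2} + m^{2}\right) + 0 = 2 m^{2} + 0 = 2 m^{2}$)
$- \frac{18662}{G{\left(v{\left(4 \right)} \right)} - o{\left(D,158 \right)}} = - \frac{18662}{2 \left(\sqrt{2} \sqrt{4}\right)^{2} - -190} = - \frac{18662}{2 \left(\sqrt{2} \cdot 2\right)^{2} + 190} = - \frac{18662}{2 \left(2 \sqrt{2}\right)^{2} + 190} = - \frac{18662}{2 \cdot 8 + 190} = - \frac{18662}{16 + 190} = - \frac{18662}{206} = \left(-18662\right) \frac{1}{206} = - \frac{9331}{103}$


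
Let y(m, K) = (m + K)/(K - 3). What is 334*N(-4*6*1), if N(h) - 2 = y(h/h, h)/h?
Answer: 212591/324 ≈ 656.14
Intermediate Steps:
y(m, K) = (K + m)/(-3 + K)
N(h) = 2 + (1 + h)/(h*(-3 + h)) (N(h) = 2 + ((h + h/h)/(-3 + h))/h = 2 + ((h + 1)/(-3 + h))/h = 2 + ((1 + h)/(-3 + h))/h = 2 + (1 + h)/(h*(-3 + h)))
334*N(-4*6*1) = 334*((1 - 4*6*1 + 2*(-4*6*1)*(-3 - 4*6*1))/(((-4*6*1))*(-3 - 4*6*1))) = 334*((1 - 24*1 + 2*(-24*1)*(-3 - 24*1))/(((-24*1))*(-3 - 24*1))) = 334*((1 - 24 + 2*(-24)*(-3 - 24))/((-24)*(-3 - 24))) = 334*(-1/24*(1 - 24 + 2*(-24)*(-27))/(-27)) = 334*(-1/24*(-1/27)*(1 - 24 + 1296)) = 334*(-1/24*(-1/27)*1273) = 334*(1273/648) = 212591/324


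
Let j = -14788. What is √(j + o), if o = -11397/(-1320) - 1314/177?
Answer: I*√2491284232910/12980 ≈ 121.6*I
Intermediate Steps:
o = 31421/25960 (o = -11397*(-1/1320) - 1314*1/177 = 3799/440 - 438/59 = 31421/25960 ≈ 1.2104)
√(j + o) = √(-14788 + 31421/25960) = √(-383865059/25960) = I*√2491284232910/12980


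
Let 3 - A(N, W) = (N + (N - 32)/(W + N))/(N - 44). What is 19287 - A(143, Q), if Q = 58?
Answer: 42640130/2211 ≈ 19285.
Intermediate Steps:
A(N, W) = 3 - (N + (-32 + N)/(N + W))/(-44 + N) (A(N, W) = 3 - (N + (N - 32)/(W + N))/(N - 44) = 3 - (N + (-32 + N)/(N + W))/(-44 + N))
19287 - A(143, Q) = 19287 - (32 - 133*143 - 132*58 + 2*143**2 + 2*143*58)/(143**2 - 44*143 - 44*58 + 143*58) = 19287 - (32 - 19019 - 7656 + 2*20449 + 16588)/(20449 - 6292 - 2552 + 8294) = 19287 - (32 - 19019 - 7656 + 40898 + 16588)/19899 = 19287 - 30843/19899 = 19287 - 1*3427/2211 = 19287 - 3427/2211 = 42640130/2211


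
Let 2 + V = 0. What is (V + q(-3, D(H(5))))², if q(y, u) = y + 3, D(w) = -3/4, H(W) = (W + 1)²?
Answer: 4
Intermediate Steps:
H(W) = (1 + W)²
D(w) = -¾ (D(w) = -3*¼ = -¾)
V = -2 (V = -2 + 0 = -2)
q(y, u) = 3 + y
(V + q(-3, D(H(5))))² = (-2 + (3 - 3))² = (-2 + 0)² = (-2)² = 4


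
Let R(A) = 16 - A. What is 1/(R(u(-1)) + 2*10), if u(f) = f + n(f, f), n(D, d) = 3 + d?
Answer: 1/35 ≈ 0.028571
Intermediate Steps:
u(f) = 3 + 2*f (u(f) = f + (3 + f) = 3 + 2*f)
1/(R(u(-1)) + 2*10) = 1/((16 - (3 + 2*(-1))) + 2*10) = 1/((16 - (3 - 2)) + 20) = 1/((16 - 1*1) + 20) = 1/((16 - 1) + 20) = 1/(15 + 20) = 1/35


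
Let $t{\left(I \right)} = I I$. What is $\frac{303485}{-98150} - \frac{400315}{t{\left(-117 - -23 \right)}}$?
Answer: $- \frac{322865467}{6671180} \approx -48.397$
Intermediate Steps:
$t{\left(I \right)} = I^{2}$
$\frac{303485}{-98150} - \frac{400315}{t{\left(-117 - -23 \right)}} = \frac{303485}{-98150} - \frac{400315}{\left(-117 - -23\right)^{2}} = 303485 \left(- \frac{1}{98150}\right) - \frac{400315}{\left(-117 + 23\right)^{2}} = - \frac{4669}{1510} - \frac{400315}{\left(-94\right)^{2}} = - \frac{4669}{1510} - \frac{400315}{8836} = - \frac{322865467}{6671180}$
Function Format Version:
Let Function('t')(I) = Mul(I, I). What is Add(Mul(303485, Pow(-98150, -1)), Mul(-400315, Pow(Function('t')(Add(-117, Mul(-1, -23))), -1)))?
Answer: Rational(-322865467, 6671180) ≈ -48.397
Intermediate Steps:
Function('t')(I) = Pow(I, 2)
Add(Mul(303485, Pow(-98150, -1)), Mul(-400315, Pow(Function('t')(Add(-117, Mul(-1, -23))), -1))) = Add(Mul(303485, Pow(-98150, -1)), Mul(-400315, Pow(Pow(Add(-117, Mul(-1, -23)), 2), -1))) = Add(Mul(303485, Rational(-1, 98150)), Mul(-400315, Pow(Pow(Add(-117, 23), 2), -1))) = Add(Rational(-4669, 1510), Mul(-400315, Pow(Pow(-94, 2), -1))) = Add(Rational(-4669, 1510), Mul(-400315, Pow(8836, -1))) = Add(Rational(-4669, 1510), Mul(-400315, Rational(1, 8836))) = Add(Rational(-4669, 1510), Rational(-400315, 8836)) = Rational(-322865467, 6671180)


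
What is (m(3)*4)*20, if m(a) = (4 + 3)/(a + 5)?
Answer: 70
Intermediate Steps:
m(a) = 7/(5 + a)
(m(3)*4)*20 = ((7/(5 + 3))*4)*20 = ((7/8)*4)*20 = (7/2)*20 = 70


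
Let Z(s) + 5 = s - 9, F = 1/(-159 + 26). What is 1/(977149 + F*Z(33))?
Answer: 7/6840042 ≈ 1.0234e-6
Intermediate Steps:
F = -1/133 (F = 1/(-133) = -1/133 ≈ -0.0075188)
Z(s) = -14 + s (Z(s) = -5 + (s - 9) = -5 + (-9 + s) = -14 + s)
1/(977149 + F*Z(33)) = 1/(977149 - (-14 + 33)/133) = 1/(977149 - 1/133*19) = 1/(977149 - ⅐) = 1/(6840042/7) = 7/6840042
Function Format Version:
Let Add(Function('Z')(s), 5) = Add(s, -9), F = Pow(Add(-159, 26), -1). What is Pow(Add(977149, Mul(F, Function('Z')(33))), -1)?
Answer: Rational(7, 6840042) ≈ 1.0234e-6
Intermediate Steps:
F = Rational(-1, 133) (F = Pow(-133, -1) = Rational(-1, 133) ≈ -0.0075188)
Function('Z')(s) = Add(-14, s) (Function('Z')(s) = Add(-5, Add(s, -9)) = Add(-5, Add(-9, s)) = Add(-14, s))
Pow(Add(977149, Mul(F, Function('Z')(33))), -1) = Pow(Add(977149, Mul(Rational(-1, 133), Add(-14, 33))), -1) = Pow(Add(977149, Mul(Rational(-1, 133), 19)), -1) = Pow(Add(977149, Rational(-1, 7)), -1) = Pow(Rational(6840042, 7), -1) = Rational(7, 6840042)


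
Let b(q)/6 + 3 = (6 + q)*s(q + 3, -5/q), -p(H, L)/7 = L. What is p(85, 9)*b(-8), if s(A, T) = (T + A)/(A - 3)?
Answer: 24759/16 ≈ 1547.4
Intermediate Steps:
p(H, L) = -7*L
s(A, T) = (A + T)/(-3 + A)
b(q) = -18 + 6*(6 + q)*(3 + q - 5/q)/q (b(q) = -18 + 6*((6 + q)*(((q + 3) - 5/q)/(-3 + (q + 3)))) = -18 + 6*((6 + q)*(((3 + q) - 5/q)/(-3 + (3 + q)))) = -18 + 6*((6 + q)*((3 + q - 5/q)/q)) = -18 + 6*((6 + q)*(3 + q - 5/q)/q) = -18 + 6*(6 + q)*(3 + q - 5/q)/q)
p(85, 9)*b(-8) = (-7*9)*(36 - 180/(-8)² + 6*(-8) + 78/(-8)) = -63*(36 - 180*1/64 - 48 + 78*(-⅛)) = -63*(36 - 45/16 - 48 - 39/4) = -63*(-393/16) = 24759/16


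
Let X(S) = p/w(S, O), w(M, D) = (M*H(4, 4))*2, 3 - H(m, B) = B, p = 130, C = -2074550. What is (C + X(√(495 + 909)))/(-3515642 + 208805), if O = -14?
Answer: 2074550/3306837 + 5*√39/59523066 ≈ 0.62735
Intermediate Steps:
H(m, B) = 3 - B
w(M, D) = -2*M (w(M, D) = (M*(3 - 1*4))*2 = (M*(3 - 4))*2 = (M*(-1))*2 = -M*2 = -2*M)
X(S) = -65/S (X(S) = 130/((-2*S)) = 130*(-1/(2*S)) = -65/S)
(C + X(√(495 + 909)))/(-3515642 + 208805) = (-2074550 - 65/√(495 + 909))/(-3515642 + 208805) = (-2074550 - 65*√39/234)/(-3306837) = (-2074550 - 65*√39/234)*(-1/3306837) = (-2074550 - 5*√39/18)*(-1/3306837) = 2074550/3306837 + 5*√39/59523066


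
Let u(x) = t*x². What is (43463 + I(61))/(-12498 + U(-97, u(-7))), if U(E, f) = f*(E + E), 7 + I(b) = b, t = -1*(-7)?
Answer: -43517/79040 ≈ -0.55057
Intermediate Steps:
t = 7
I(b) = -7 + b
u(x) = 7*x²
U(E, f) = 2*E*f (U(E, f) = f*(2*E) = 2*E*f)
(43463 + I(61))/(-12498 + U(-97, u(-7))) = (43463 + (-7 + 61))/(-12498 + 2*(-97)*(7*(-7)²)) = (43463 + 54)/(-12498 + 2*(-97)*(7*49)) = 43517/(-12498 + 2*(-97)*343) = 43517/(-12498 - 66542) = 43517/(-79040) = 43517*(-1/79040) = -43517/79040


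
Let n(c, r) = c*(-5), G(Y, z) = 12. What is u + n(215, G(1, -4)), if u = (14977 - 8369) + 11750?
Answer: 17283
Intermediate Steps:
n(c, r) = -5*c
u = 18358 (u = 6608 + 11750 = 18358)
u + n(215, G(1, -4)) = 18358 - 5*215 = 18358 - 1075 = 17283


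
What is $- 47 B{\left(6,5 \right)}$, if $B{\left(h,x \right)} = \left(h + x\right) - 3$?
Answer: $-376$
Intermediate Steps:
$B{\left(h,x \right)} = -3 + h + x$
$- 47 B{\left(6,5 \right)} = - 47 \left(-3 + 6 + 5\right) = \left(-47\right) 8 = -376$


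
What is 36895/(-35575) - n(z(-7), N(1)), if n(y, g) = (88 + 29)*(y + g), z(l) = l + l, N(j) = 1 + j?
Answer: 9982081/7115 ≈ 1403.0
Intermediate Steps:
z(l) = 2*l
n(y, g) = 117*g + 117*y (n(y, g) = 117*(g + y) = 117*g + 117*y)
36895/(-35575) - n(z(-7), N(1)) = 36895/(-35575) - (117*(1 + 1) + 117*(2*(-7))) = 36895*(-1/35575) - (117*2 + 117*(-14)) = -7379/7115 - (234 - 1638) = -7379/7115 - 1*(-1404) = -7379/7115 + 1404 = 9982081/7115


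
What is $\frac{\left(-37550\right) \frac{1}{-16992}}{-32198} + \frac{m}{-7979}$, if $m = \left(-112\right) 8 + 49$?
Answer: $\frac{231550608451}{2182689025632} \approx 0.10609$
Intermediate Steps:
$m = -847$ ($m = -896 + 49 = -847$)
$\frac{\left(-37550\right) \frac{1}{-16992}}{-32198} + \frac{m}{-7979} = \frac{\left(-37550\right) \frac{1}{-16992}}{-32198} - \frac{847}{-7979} = \left(-37550\right) \left(- \frac{1}{16992}\right) \left(- \frac{1}{32198}\right) - - \frac{847}{7979} = \frac{18775}{8496} \left(- \frac{1}{32198}\right) + \frac{847}{7979} = - \frac{18775}{273554208} + \frac{847}{7979} = \frac{231550608451}{2182689025632}$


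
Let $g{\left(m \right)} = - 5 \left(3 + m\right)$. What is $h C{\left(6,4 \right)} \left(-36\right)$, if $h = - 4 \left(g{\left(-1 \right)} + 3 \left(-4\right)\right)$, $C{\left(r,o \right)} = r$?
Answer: $-19008$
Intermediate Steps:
$g{\left(m \right)} = -15 - 5 m$
$h = 88$ ($h = - 4 \left(\left(-15 - -5\right) + 3 \left(-4\right)\right) = - 4 \left(\left(-15 + 5\right) - 12\right) = - 4 \left(-10 - 12\right) = \left(-4\right) \left(-22\right) = 88$)
$h C{\left(6,4 \right)} \left(-36\right) = 88 \cdot 6 \left(-36\right) = 528 \left(-36\right) = -19008$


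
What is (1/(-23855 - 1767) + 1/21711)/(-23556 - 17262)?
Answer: -3911/22706206099956 ≈ -1.7224e-10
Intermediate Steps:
(1/(-23855 - 1767) + 1/21711)/(-23556 - 17262) = (1/(-25622) + 1/21711)/(-40818) = (-1/25622 + 1/21711)*(-1/40818) = (3911/556279242)*(-1/40818) = -3911/22706206099956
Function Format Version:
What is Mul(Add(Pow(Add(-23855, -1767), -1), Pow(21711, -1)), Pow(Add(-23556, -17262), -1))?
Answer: Rational(-3911, 22706206099956) ≈ -1.7224e-10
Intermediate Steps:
Mul(Add(Pow(Add(-23855, -1767), -1), Pow(21711, -1)), Pow(Add(-23556, -17262), -1)) = Mul(Add(Pow(-25622, -1), Rational(1, 21711)), Pow(-40818, -1)) = Mul(Add(Rational(-1, 25622), Rational(1, 21711)), Rational(-1, 40818)) = Mul(Rational(3911, 556279242), Rational(-1, 40818)) = Rational(-3911, 22706206099956)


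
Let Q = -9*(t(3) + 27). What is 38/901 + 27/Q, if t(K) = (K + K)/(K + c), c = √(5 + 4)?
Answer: -1639/25228 ≈ -0.064968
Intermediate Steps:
c = 3 (c = √9 = 3)
t(K) = 2*K/(3 + K) (t(K) = (K + K)/(K + 3) = (2*K)/(3 + K) = 2*K/(3 + K))
Q = -252 (Q = -9*(2*3/(3 + 3) + 27) = -9*(2*3/6 + 27) = -9*(2*3*(⅙) + 27) = -9*(1 + 27) = -9*28 = -252)
38/901 + 27/Q = 38/901 + 27/(-252) = 38*(1/901) + 27*(-1/252) = 38/901 - 3/28 = -1639/25228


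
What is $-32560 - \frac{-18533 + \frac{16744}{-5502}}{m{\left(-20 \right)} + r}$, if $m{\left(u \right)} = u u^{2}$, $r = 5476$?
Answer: $- \frac{32304590585}{991932} \approx -32567.0$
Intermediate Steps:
$m{\left(u \right)} = u^{3}$
$-32560 - \frac{-18533 + \frac{16744}{-5502}}{m{\left(-20 \right)} + r} = -32560 - \frac{-18533 + \frac{16744}{-5502}}{\left(-20\right)^{3} + 5476} = -32560 - \frac{-18533 + 16744 \left(- \frac{1}{5502}\right)}{-8000 + 5476} = -32560 - \frac{-18533 - \frac{1196}{393}}{-2524} = -32560 - \left(- \frac{7284665}{393}\right) \left(- \frac{1}{2524}\right) = -32560 - \frac{7284665}{991932} = - \frac{32304590585}{991932}$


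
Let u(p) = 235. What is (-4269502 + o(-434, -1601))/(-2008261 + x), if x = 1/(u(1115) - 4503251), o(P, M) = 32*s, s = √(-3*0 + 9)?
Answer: 19225203528496/9043231415177 ≈ 2.1259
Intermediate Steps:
s = 3 (s = √(0 + 9) = √9 = 3)
o(P, M) = 96 (o(P, M) = 32*3 = 96)
x = -1/4503016 (x = 1/(235 - 4503251) = 1/(-4503016) = -1/4503016 ≈ -2.2207e-7)
(-4269502 + o(-434, -1601))/(-2008261 + x) = (-4269502 + 96)/(-2008261 - 1/4503016) = -4269406/(-9043231415177/4503016) = -4269406*(-4503016/9043231415177) = 19225203528496/9043231415177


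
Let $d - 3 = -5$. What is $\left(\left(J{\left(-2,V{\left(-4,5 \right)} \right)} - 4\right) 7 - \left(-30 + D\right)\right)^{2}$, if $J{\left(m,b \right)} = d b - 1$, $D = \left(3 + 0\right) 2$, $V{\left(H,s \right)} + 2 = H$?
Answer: $5329$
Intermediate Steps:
$d = -2$ ($d = 3 - 5 = -2$)
$V{\left(H,s \right)} = -2 + H$
$D = 6$ ($D = 3 \cdot 2 = 6$)
$J{\left(m,b \right)} = -1 - 2 b$ ($J{\left(m,b \right)} = - 2 b - 1 = -1 - 2 b$)
$\left(\left(J{\left(-2,V{\left(-4,5 \right)} \right)} - 4\right) 7 - \left(-30 + D\right)\right)^{2} = \left(\left(\left(-1 - 2 \left(-2 - 4\right)\right) - 4\right) 7 + \left(30 - 6\right)\right)^{2} = \left(\left(\left(-1 - -12\right) - 4\right) 7 + \left(30 - 6\right)\right)^{2} = \left(\left(\left(-1 + 12\right) - 4\right) 7 + 24\right)^{2} = \left(\left(11 - 4\right) 7 + 24\right)^{2} = \left(7 \cdot 7 + 24\right)^{2} = \left(49 + 24\right)^{2} = 73^{2} = 5329$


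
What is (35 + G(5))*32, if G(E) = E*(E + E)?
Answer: 2720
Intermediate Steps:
G(E) = 2*E**2 (G(E) = E*(2*E) = 2*E**2)
(35 + G(5))*32 = (35 + 2*5**2)*32 = (35 + 2*25)*32 = (35 + 50)*32 = 85*32 = 2720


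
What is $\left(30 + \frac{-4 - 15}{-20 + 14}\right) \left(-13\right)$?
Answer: $- \frac{2587}{6} \approx -431.17$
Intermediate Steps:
$\left(30 + \frac{-4 - 15}{-20 + 14}\right) \left(-13\right) = \left(30 - \frac{19}{-6}\right) \left(-13\right) = \left(30 - - \frac{19}{6}\right) \left(-13\right) = \left(30 + \frac{19}{6}\right) \left(-13\right) = \frac{199}{6} \left(-13\right) = - \frac{2587}{6}$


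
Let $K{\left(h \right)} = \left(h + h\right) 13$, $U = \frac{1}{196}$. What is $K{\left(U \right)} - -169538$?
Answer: $\frac{16614737}{98} \approx 1.6954 \cdot 10^{5}$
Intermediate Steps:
$U = \frac{1}{196} \approx 0.005102$
$K{\left(h \right)} = 26 h$ ($K{\left(h \right)} = 2 h 13 = 26 h$)
$K{\left(U \right)} - -169538 = 26 \cdot \frac{1}{196} - -169538 = \frac{13}{98} + 169538 = \frac{16614737}{98}$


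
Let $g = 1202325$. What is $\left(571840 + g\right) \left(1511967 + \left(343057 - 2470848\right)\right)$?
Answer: $-1092573386960$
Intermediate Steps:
$\left(571840 + g\right) \left(1511967 + \left(343057 - 2470848\right)\right) = \left(571840 + 1202325\right) \left(1511967 + \left(343057 - 2470848\right)\right) = 1774165 \left(1511967 - 2127791\right) = 1774165 \left(-615824\right) = -1092573386960$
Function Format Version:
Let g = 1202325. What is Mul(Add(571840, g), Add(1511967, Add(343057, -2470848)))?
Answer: -1092573386960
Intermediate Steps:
Mul(Add(571840, g), Add(1511967, Add(343057, -2470848))) = Mul(Add(571840, 1202325), Add(1511967, Add(343057, -2470848))) = Mul(1774165, Add(1511967, -2127791)) = Mul(1774165, -615824) = -1092573386960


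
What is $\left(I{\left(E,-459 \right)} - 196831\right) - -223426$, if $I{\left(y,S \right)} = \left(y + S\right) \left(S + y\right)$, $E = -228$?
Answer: $498564$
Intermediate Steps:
$I{\left(y,S \right)} = \left(S + y\right)^{2}$ ($I{\left(y,S \right)} = \left(S + y\right) \left(S + y\right) = \left(S + y\right)^{2}$)
$\left(I{\left(E,-459 \right)} - 196831\right) - -223426 = \left(\left(-459 - 228\right)^{2} - 196831\right) - -223426 = \left(\left(-687\right)^{2} - 196831\right) + 223426 = \left(471969 - 196831\right) + 223426 = 275138 + 223426 = 498564$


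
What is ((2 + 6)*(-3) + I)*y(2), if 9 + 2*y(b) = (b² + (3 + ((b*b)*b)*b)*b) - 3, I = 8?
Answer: -240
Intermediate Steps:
y(b) = -6 + b²/2 + b*(3 + b⁴)/2 (y(b) = -9/2 + ((b² + (3 + ((b*b)*b)*b)*b) - 3)/2 = -9/2 + ((b² + (3 + (b²*b)*b)*b) - 3)/2 = -9/2 + ((b² + (3 + b³*b)*b) - 3)/2 = -9/2 + ((b² + (3 + b⁴)*b) - 3)/2 = -9/2 + ((b² + b*(3 + b⁴)) - 3)/2 = -9/2 + (-3 + b² + b*(3 + b⁴))/2 = -9/2 + (-3/2 + b²/2 + b*(3 + b⁴)/2) = -6 + b²/2 + b*(3 + b⁴)/2)
((2 + 6)*(-3) + I)*y(2) = ((2 + 6)*(-3) + 8)*(-6 + (½)*2² + (½)*2⁵ + (3/2)*2) = (8*(-3) + 8)*(-6 + (½)*4 + (½)*32 + 3) = (-24 + 8)*(-6 + 2 + 16 + 3) = -16*15 = -240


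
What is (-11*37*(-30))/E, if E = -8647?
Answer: -12210/8647 ≈ -1.4121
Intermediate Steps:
(-11*37*(-30))/E = (-11*37*(-30))/(-8647) = -407*(-30)*(-1/8647) = 12210*(-1/8647) = -12210/8647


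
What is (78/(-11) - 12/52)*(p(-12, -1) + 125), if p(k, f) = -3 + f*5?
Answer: -9423/11 ≈ -856.64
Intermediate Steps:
p(k, f) = -3 + 5*f
(78/(-11) - 12/52)*(p(-12, -1) + 125) = (78/(-11) - 12/52)*((-3 + 5*(-1)) + 125) = (78*(-1/11) - 12*1/52)*((-3 - 5) + 125) = (-78/11 - 3/13)*(-8 + 125) = -1047/143*117 = -9423/11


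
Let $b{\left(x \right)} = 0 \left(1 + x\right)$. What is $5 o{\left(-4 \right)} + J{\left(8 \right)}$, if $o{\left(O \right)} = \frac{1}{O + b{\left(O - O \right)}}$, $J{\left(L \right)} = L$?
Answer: $\frac{27}{4} \approx 6.75$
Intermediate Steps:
$b{\left(x \right)} = 0$
$o{\left(O \right)} = \frac{1}{O}$ ($o{\left(O \right)} = \frac{1}{O + 0} = \frac{1}{O}$)
$5 o{\left(-4 \right)} + J{\left(8 \right)} = \frac{5}{-4} + 8 = 5 \left(- \frac{1}{4}\right) + 8 = - \frac{5}{4} + 8 = \frac{27}{4}$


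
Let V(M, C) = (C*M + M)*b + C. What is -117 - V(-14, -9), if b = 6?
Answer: -780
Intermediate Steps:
V(M, C) = C + 6*M + 6*C*M (V(M, C) = (C*M + M)*6 + C = (M + C*M)*6 + C = (6*M + 6*C*M) + C = C + 6*M + 6*C*M)
-117 - V(-14, -9) = -117 - (-9 + 6*(-14) + 6*(-9)*(-14)) = -117 - (-9 - 84 + 756) = -117 - 1*663 = -117 - 663 = -780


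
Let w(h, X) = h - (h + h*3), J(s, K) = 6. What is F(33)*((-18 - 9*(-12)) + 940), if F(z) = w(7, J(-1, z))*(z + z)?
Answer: -1427580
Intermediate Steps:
w(h, X) = -3*h (w(h, X) = h - (h + 3*h) = h - 4*h = -3*h)
F(z) = -42*z (F(z) = (-3*7)*(z + z) = -42*z)
F(33)*((-18 - 9*(-12)) + 940) = (-42*33)*((-18 - 9*(-12)) + 940) = -1386*((-18 + 108) + 940) = -1386*(90 + 940) = -1386*1030 = -1427580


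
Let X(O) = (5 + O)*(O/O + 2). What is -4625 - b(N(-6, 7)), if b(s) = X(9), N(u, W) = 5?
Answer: -4667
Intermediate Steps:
X(O) = 15 + 3*O (X(O) = (5 + O)*(1 + 2) = (5 + O)*3 = 15 + 3*O)
b(s) = 42 (b(s) = 15 + 3*9 = 15 + 27 = 42)
-4625 - b(N(-6, 7)) = -4625 - 1*42 = -4625 - 42 = -4667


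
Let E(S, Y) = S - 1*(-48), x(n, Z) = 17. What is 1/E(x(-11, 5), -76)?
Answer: 1/65 ≈ 0.015385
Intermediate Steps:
E(S, Y) = 48 + S (E(S, Y) = S + 48 = 48 + S)
1/E(x(-11, 5), -76) = 1/(48 + 17) = 1/65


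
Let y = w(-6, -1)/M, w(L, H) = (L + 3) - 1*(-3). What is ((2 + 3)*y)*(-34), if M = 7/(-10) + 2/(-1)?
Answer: 0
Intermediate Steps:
w(L, H) = 6 + L (w(L, H) = (3 + L) + 3 = 6 + L)
M = -27/10 (M = 7*(-⅒) + 2*(-1) = -7/10 - 2 = -27/10 ≈ -2.7000)
y = 0 (y = (6 - 6)/(-27/10) = 0*(-10/27) = 0)
((2 + 3)*y)*(-34) = ((2 + 3)*0)*(-34) = (5*0)*(-34) = 0*(-34) = 0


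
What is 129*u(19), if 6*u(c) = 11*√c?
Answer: 473*√19/2 ≈ 1030.9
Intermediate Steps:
u(c) = 11*√c/6 (u(c) = (11*√c)/6 = 11*√c/6)
129*u(19) = 129*(11*√19/6) = 473*√19/2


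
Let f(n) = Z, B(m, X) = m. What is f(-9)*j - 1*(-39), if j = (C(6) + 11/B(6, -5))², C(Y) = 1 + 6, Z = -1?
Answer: -1405/36 ≈ -39.028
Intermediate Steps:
f(n) = -1
C(Y) = 7
j = 2809/36 (j = (7 + 11/6)² = (53/6)² = 2809/36 ≈ 78.028)
f(-9)*j - 1*(-39) = -1*2809/36 - 1*(-39) = -2809/36 + 39 = -1405/36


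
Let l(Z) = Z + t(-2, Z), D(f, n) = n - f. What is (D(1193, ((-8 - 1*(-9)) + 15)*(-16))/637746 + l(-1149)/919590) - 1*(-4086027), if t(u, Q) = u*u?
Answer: 39938519760735445/9774414069 ≈ 4.0860e+6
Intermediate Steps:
t(u, Q) = u**2
l(Z) = 4 + Z (l(Z) = Z + (-2)**2 = Z + 4 = 4 + Z)
(D(1193, ((-8 - 1*(-9)) + 15)*(-16))/637746 + l(-1149)/919590) - 1*(-4086027) = ((((-8 - 1*(-9)) + 15)*(-16) - 1*1193)/637746 + (4 - 1149)/919590) - 1*(-4086027) = ((((-8 + 9) + 15)*(-16) - 1193)*(1/637746) - 1145*1/919590) + 4086027 = (((1 + 15)*(-16) - 1193)*(1/637746) - 229/183918) + 4086027 = ((16*(-16) - 1193)*(1/637746) - 229/183918) + 4086027 = ((-256 - 1193)*(1/637746) - 229/183918) + 4086027 = (-1449*1/637746 - 229/183918) + 4086027 = (-483/212582 - 229/183918) + 4086027 = -34378418/9774414069 + 4086027 = 39938519760735445/9774414069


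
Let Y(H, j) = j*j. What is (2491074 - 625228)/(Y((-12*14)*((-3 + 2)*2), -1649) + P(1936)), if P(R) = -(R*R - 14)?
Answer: -1865846/1028881 ≈ -1.8135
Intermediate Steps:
P(R) = 14 - R² (P(R) = -(R² - 14) = -(-14 + R²) = 14 - R²)
Y(H, j) = j²
(2491074 - 625228)/(Y((-12*14)*((-3 + 2)*2), -1649) + P(1936)) = (2491074 - 625228)/((-1649)² + (14 - 1*1936²)) = 1865846/(2719201 + (14 - 1*3748096)) = 1865846/(2719201 + (14 - 3748096)) = 1865846/(2719201 - 3748082) = 1865846/(-1028881) = 1865846*(-1/1028881) = -1865846/1028881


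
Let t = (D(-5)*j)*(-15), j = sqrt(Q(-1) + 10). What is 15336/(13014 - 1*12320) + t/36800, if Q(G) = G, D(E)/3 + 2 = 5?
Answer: 56408373/2553920 ≈ 22.087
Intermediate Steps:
D(E) = 9 (D(E) = -6 + 3*5 = -6 + 15 = 9)
j = 3 (j = sqrt(-1 + 10) = sqrt(9) = 3)
t = -405 (t = (9*3)*(-15) = 27*(-15) = -405)
15336/(13014 - 1*12320) + t/36800 = 15336/(13014 - 1*12320) - 405/36800 = 15336/(13014 - 12320) - 405*1/36800 = 15336/694 - 81/7360 = 15336*(1/694) - 81/7360 = 7668/347 - 81/7360 = 56408373/2553920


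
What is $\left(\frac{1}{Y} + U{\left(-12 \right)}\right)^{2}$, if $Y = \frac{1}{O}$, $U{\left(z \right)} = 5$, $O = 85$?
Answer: $8100$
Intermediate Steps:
$Y = \frac{1}{85} \approx 0.011765$
$\left(\frac{1}{Y} + U{\left(-12 \right)}\right)^{2} = \left(\frac{1}{\frac{1}{85}} + 5\right)^{2} = \left(85 + 5\right)^{2} = 90^{2} = 8100$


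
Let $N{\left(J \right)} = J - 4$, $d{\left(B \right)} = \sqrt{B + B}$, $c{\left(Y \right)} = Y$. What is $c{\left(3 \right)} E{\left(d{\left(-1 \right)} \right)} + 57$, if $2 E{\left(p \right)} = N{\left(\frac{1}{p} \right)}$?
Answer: $51 - \frac{3 i \sqrt{2}}{4} \approx 51.0 - 1.0607 i$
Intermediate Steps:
$d{\left(B \right)} = \sqrt{2} \sqrt{B}$ ($d{\left(B \right)} = \sqrt{2 B} = \sqrt{2} \sqrt{B}$)
$N{\left(J \right)} = -4 + J$ ($N{\left(J \right)} = J - 4 = -4 + J$)
$E{\left(p \right)} = -2 + \frac{1}{2 p}$ ($E{\left(p \right)} = \frac{-4 + \frac{1}{p}}{2} = -2 + \frac{1}{2 p}$)
$c{\left(3 \right)} E{\left(d{\left(-1 \right)} \right)} + 57 = 3 \left(-2 + \frac{1}{2 \sqrt{2} \sqrt{-1}}\right) + 57 = 3 \left(-2 + \frac{1}{2 \sqrt{2} i}\right) + 57 = 3 \left(-2 + \frac{1}{2 i \sqrt{2}}\right) + 57 = 3 \left(-2 + \frac{\left(- \frac{1}{2}\right) i \sqrt{2}}{2}\right) + 57 = 3 \left(-2 - \frac{i \sqrt{2}}{4}\right) + 57 = \left(-6 - \frac{3 i \sqrt{2}}{4}\right) + 57 = 51 - \frac{3 i \sqrt{2}}{4}$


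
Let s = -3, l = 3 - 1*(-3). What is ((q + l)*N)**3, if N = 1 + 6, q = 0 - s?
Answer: 250047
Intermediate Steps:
l = 6 (l = 3 + 3 = 6)
q = 3 (q = 0 - 1*(-3) = 0 + 3 = 3)
N = 7
((q + l)*N)**3 = ((3 + 6)*7)**3 = (9*7)**3 = 63**3 = 250047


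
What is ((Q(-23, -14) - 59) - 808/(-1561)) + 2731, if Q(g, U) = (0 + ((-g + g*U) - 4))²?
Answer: 185686441/1561 ≈ 1.1895e+5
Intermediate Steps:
Q(g, U) = (-4 - g + U*g)² (Q(g, U) = (0 + ((-g + U*g) - 4))² = (0 + (-4 - g + U*g))² = (-4 - g + U*g)²)
((Q(-23, -14) - 59) - 808/(-1561)) + 2731 = (((4 - 23 - 1*(-14)*(-23))² - 59) - 808/(-1561)) + 2731 = (((4 - 23 - 322)² - 59) - 808*(-1/1561)) + 2731 = (((-341)² - 59) + 808/1561) + 2731 = ((116281 - 59) + 808/1561) + 2731 = (116222 + 808/1561) + 2731 = 181423350/1561 + 2731 = 185686441/1561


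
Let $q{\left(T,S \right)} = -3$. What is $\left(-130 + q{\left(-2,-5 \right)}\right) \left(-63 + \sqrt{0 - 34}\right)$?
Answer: $8379 - 133 i \sqrt{34} \approx 8379.0 - 775.52 i$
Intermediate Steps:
$\left(-130 + q{\left(-2,-5 \right)}\right) \left(-63 + \sqrt{0 - 34}\right) = \left(-130 - 3\right) \left(-63 + \sqrt{0 - 34}\right) = - 133 \left(-63 + \sqrt{-34}\right) = - 133 \left(-63 + i \sqrt{34}\right) = 8379 - 133 i \sqrt{34}$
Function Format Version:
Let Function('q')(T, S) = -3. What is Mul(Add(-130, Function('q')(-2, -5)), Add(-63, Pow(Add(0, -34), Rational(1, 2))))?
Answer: Add(8379, Mul(-133, I, Pow(34, Rational(1, 2)))) ≈ Add(8379.0, Mul(-775.52, I))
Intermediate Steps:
Mul(Add(-130, Function('q')(-2, -5)), Add(-63, Pow(Add(0, -34), Rational(1, 2)))) = Mul(Add(-130, -3), Add(-63, Pow(Add(0, -34), Rational(1, 2)))) = Mul(-133, Add(-63, Pow(-34, Rational(1, 2)))) = Mul(-133, Add(-63, Mul(I, Pow(34, Rational(1, 2))))) = Add(8379, Mul(-133, I, Pow(34, Rational(1, 2))))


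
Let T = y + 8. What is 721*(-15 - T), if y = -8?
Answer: -10815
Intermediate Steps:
T = 0 (T = -8 + 8 = 0)
721*(-15 - T) = 721*(-15 - 1*0) = 721*(-15 + 0) = 721*(-15) = -10815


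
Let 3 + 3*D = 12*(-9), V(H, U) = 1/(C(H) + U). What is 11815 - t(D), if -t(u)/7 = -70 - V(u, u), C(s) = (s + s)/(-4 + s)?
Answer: 16342262/1443 ≈ 11325.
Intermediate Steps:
C(s) = 2*s/(-4 + s) (C(s) = (2*s)/(-4 + s) = 2*s/(-4 + s))
V(H, U) = 1/(U + 2*H/(-4 + H)) (V(H, U) = 1/(2*H/(-4 + H) + U) = 1/(U + 2*H/(-4 + H)))
D = -37 (D = -1 + (12*(-9))/3 = -1 + (⅓)*(-108) = -1 - 36 = -37)
t(u) = 490 + 7*(-4 + u)/(2*u + u*(-4 + u)) (t(u) = -7*(-70 - (-4 + u)/(2*u + u*(-4 + u))) = 490 + 7*(-4 + u)/(2*u + u*(-4 + u)))
11815 - t(D) = 11815 - 7*(-4 - 139*(-37) + 70*(-37)²)/((-37)*(-2 - 37)) = 11815 - 7*(-1)*(-4 + 5143 + 70*1369)/(37*(-39)) = 11815 - 7*(-1)*(-1)*(-4 + 5143 + 95830)/(37*39) = 11815 - 7*(-1)*(-1)*100969/(37*39) = 11815 - 1*706783/1443 = 11815 - 706783/1443 = 16342262/1443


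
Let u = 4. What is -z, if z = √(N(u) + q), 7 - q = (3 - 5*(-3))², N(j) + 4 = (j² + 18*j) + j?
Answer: -I*√229 ≈ -15.133*I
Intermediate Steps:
N(j) = -4 + j² + 19*j (N(j) = -4 + ((j² + 18*j) + j) = -4 + (j² + 19*j) = -4 + j² + 19*j)
q = -317 (q = 7 - (3 - 5*(-3))² = 7 - (3 + 15)² = 7 - 1*18² = 7 - 1*324 = 7 - 324 = -317)
z = I*√229 (z = √((-4 + 4² + 19*4) - 317) = √((-4 + 16 + 76) - 317) = √(88 - 317) = √(-229) = I*√229 ≈ 15.133*I)
-z = -I*√229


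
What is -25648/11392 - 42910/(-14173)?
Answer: 7832601/10091176 ≈ 0.77618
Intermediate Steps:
-25648/11392 - 42910/(-14173) = -25648*1/11392 - 42910*(-1/14173) = -1603/712 + 42910/14173 = 7832601/10091176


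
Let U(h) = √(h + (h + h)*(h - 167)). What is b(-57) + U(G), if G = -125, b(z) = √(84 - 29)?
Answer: √55 + 5*√2915 ≈ 277.37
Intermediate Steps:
b(z) = √55
U(h) = √(h + 2*h*(-167 + h)) (U(h) = √(h + (2*h)*(-167 + h)) = √(h + 2*h*(-167 + h)))
b(-57) + U(G) = √55 + √(-125*(-333 + 2*(-125))) = √55 + √(-125*(-333 - 250)) = √55 + √(-125*(-583)) = √55 + √72875 = √55 + 5*√2915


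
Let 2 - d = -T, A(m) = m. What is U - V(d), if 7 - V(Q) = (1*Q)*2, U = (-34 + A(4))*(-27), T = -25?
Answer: 757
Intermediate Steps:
d = -23 (d = 2 - (-1)*(-25) = 2 - 1*25 = 2 - 25 = -23)
U = 810 (U = (-34 + 4)*(-27) = -30*(-27) = 810)
V(Q) = 7 - 2*Q (V(Q) = 7 - 1*Q*2 = 7 - Q*2 = 7 - 2*Q)
U - V(d) = 810 - (7 - 2*(-23)) = 810 - (7 + 46) = 810 - 1*53 = 810 - 53 = 757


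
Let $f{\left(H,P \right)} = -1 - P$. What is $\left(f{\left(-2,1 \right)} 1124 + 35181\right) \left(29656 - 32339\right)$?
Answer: $-88359239$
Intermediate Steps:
$\left(f{\left(-2,1 \right)} 1124 + 35181\right) \left(29656 - 32339\right) = \left(\left(-1 - 1\right) 1124 + 35181\right) \left(29656 - 32339\right) = \left(\left(-1 - 1\right) 1124 + 35181\right) \left(-2683\right) = \left(\left(-2\right) 1124 + 35181\right) \left(-2683\right) = \left(-2248 + 35181\right) \left(-2683\right) = 32933 \left(-2683\right) = -88359239$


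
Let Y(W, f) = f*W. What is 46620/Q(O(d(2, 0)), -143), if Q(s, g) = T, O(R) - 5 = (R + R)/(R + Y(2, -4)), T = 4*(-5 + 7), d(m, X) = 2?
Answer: 11655/2 ≈ 5827.5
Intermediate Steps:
T = 8 (T = 4*2 = 8)
Y(W, f) = W*f
O(R) = 5 + 2*R/(-8 + R) (O(R) = 5 + (R + R)/(R + 2*(-4)) = 5 + (2*R)/(R - 8) = 5 + (2*R)/(-8 + R) = 5 + 2*R/(-8 + R))
Q(s, g) = 8
46620/Q(O(d(2, 0)), -143) = 46620/8 = 46620*(⅛) = 11655/2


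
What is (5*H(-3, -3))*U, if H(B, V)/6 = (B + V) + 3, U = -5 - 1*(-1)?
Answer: 360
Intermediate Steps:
U = -4 (U = -5 + 1 = -4)
H(B, V) = 18 + 6*B + 6*V (H(B, V) = 6*((B + V) + 3) = 6*(3 + B + V) = 18 + 6*B + 6*V)
(5*H(-3, -3))*U = (5*(18 + 6*(-3) + 6*(-3)))*(-4) = (5*(18 - 18 - 18))*(-4) = (5*(-18))*(-4) = -90*(-4) = 360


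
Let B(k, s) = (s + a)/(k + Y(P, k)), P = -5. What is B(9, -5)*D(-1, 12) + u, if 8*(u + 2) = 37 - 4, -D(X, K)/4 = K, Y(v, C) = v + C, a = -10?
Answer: 5981/104 ≈ 57.510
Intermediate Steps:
Y(v, C) = C + v
D(X, K) = -4*K
u = 17/8 (u = -2 + (37 - 4)/8 = -2 + (1/8)*33 = -2 + 33/8 = 17/8 ≈ 2.1250)
B(k, s) = (-10 + s)/(-5 + 2*k) (B(k, s) = (s - 10)/(k + (k - 5)) = (-10 + s)/(k + (-5 + k)) = (-10 + s)/(-5 + 2*k))
B(9, -5)*D(-1, 12) + u = ((-10 - 5)/(-5 + 2*9))*(-4*12) + 17/8 = (-15/(-5 + 18))*(-48) + 17/8 = (-15/13)*(-48) + 17/8 = ((1/13)*(-15))*(-48) + 17/8 = -15/13*(-48) + 17/8 = 720/13 + 17/8 = 5981/104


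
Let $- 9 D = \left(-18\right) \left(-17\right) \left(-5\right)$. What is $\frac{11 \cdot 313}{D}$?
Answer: $\frac{3443}{170} \approx 20.253$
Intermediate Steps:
$D = 170$ ($D = - \frac{\left(-18\right) \left(-17\right) \left(-5\right)}{9} = - \frac{306 \left(-5\right)}{9} = \left(- \frac{1}{9}\right) \left(-1530\right) = 170$)
$\frac{11 \cdot 313}{D} = \frac{11 \cdot 313}{170} = 3443 \cdot \frac{1}{170} = \frac{3443}{170}$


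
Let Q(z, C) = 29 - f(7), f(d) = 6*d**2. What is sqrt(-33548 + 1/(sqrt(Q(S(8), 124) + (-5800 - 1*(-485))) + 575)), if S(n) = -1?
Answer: sqrt(-33548 + 1/(575 + 6*I*sqrt(155))) ≈ 0.e-7 - 183.16*I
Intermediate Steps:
Q(z, C) = -265 (Q(z, C) = 29 - 6*7**2 = 29 - 6*49 = 29 - 1*294 = 29 - 294 = -265)
sqrt(-33548 + 1/(sqrt(Q(S(8), 124) + (-5800 - 1*(-485))) + 575)) = sqrt(-33548 + 1/(sqrt(-265 + (-5800 - 1*(-485))) + 575)) = sqrt(-33548 + 1/(sqrt(-265 + (-5800 + 485)) + 575)) = sqrt(-33548 + 1/(sqrt(-265 - 5315) + 575)) = sqrt(-33548 + 1/(sqrt(-5580) + 575)) = sqrt(-33548 + 1/(6*I*sqrt(155) + 575)) = sqrt(-33548 + 1/(575 + 6*I*sqrt(155)))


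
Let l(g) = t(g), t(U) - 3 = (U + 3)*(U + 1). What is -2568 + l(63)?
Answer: 1659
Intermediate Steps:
t(U) = 3 + (1 + U)*(3 + U) (t(U) = 3 + (U + 3)*(U + 1) = 3 + (3 + U)*(1 + U) = 3 + (1 + U)*(3 + U))
l(g) = 6 + g**2 + 4*g
-2568 + l(63) = -2568 + (6 + 63**2 + 4*63) = -2568 + (6 + 3969 + 252) = -2568 + 4227 = 1659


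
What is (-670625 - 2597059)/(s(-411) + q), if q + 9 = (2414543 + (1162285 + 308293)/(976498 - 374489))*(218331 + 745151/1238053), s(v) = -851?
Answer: -19962845324618994/3220582094380846907545 ≈ -6.1985e-6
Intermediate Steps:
q = 6441164199159505458597/12218345057 (q = -9 + (2414543 + (1162285 + 308293)/(976498 - 374489))*(218331 + 745151/1238053) = -9 + (2414543 + 1470578/602009)*(218331 + 745151*(1/1238053)) = -9 + (2414543 + 1470578*(1/602009))*(218331 + 745151/1238053) = -9 + (2414543 + 1470578/602009)*(270306094694/1238053) = -9 + (1453578087465/602009)*(270306094694/1238053) = -9 + 6441164199269470564110/12218345057 = 6441164199159505458597/12218345057 ≈ 5.2717e+11)
(-670625 - 2597059)/(s(-411) + q) = (-670625 - 2597059)/(-851 + 6441164199159505458597/12218345057) = -3267684/6441164188761693815090/12218345057 = -3267684*12218345057/6441164188761693815090 = -19962845324618994/3220582094380846907545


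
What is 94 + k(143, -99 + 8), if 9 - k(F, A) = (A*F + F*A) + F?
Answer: 25986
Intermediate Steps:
k(F, A) = 9 - F - 2*A*F (k(F, A) = 9 - ((A*F + F*A) + F) = 9 - ((A*F + A*F) + F) = 9 - (2*A*F + F) = 9 - (F + 2*A*F) = 9 + (-F - 2*A*F) = 9 - F - 2*A*F)
94 + k(143, -99 + 8) = 94 + (9 - 1*143 - 2*(-99 + 8)*143) = 94 + (9 - 143 - 2*(-91)*143) = 94 + (9 - 143 + 26026) = 94 + 25892 = 25986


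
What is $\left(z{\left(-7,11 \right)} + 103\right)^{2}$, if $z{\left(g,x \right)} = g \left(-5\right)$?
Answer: $19044$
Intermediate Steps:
$z{\left(g,x \right)} = - 5 g$
$\left(z{\left(-7,11 \right)} + 103\right)^{2} = \left(\left(-5\right) \left(-7\right) + 103\right)^{2} = \left(35 + 103\right)^{2} = 138^{2} = 19044$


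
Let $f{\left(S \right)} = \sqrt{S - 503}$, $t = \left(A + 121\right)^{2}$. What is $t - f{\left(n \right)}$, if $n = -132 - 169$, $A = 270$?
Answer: $152881 - 2 i \sqrt{201} \approx 1.5288 \cdot 10^{5} - 28.355 i$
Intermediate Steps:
$t = 152881$ ($t = \left(270 + 121\right)^{2} = 391^{2} = 152881$)
$n = -301$ ($n = -132 - 169 = -301$)
$f{\left(S \right)} = \sqrt{-503 + S}$
$t - f{\left(n \right)} = 152881 - \sqrt{-503 - 301} = 152881 - \sqrt{-804} = 152881 - 2 i \sqrt{201}$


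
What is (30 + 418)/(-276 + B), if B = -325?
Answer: -448/601 ≈ -0.74542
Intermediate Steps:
(30 + 418)/(-276 + B) = (30 + 418)/(-276 - 325) = 448/(-601) = 448*(-1/601) = -448/601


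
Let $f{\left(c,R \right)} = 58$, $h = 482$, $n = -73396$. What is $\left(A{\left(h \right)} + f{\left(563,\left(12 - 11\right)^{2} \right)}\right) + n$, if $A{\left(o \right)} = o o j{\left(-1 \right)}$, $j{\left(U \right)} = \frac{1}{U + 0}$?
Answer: $-305662$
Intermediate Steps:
$j{\left(U \right)} = \frac{1}{U}$
$A{\left(o \right)} = - o^{2}$ ($A{\left(o \right)} = \frac{o o}{-1} = o^{2} \left(-1\right) = - o^{2}$)
$\left(A{\left(h \right)} + f{\left(563,\left(12 - 11\right)^{2} \right)}\right) + n = \left(- 482^{2} + 58\right) - 73396 = \left(\left(-1\right) 232324 + 58\right) - 73396 = \left(-232324 + 58\right) - 73396 = -232266 - 73396 = -305662$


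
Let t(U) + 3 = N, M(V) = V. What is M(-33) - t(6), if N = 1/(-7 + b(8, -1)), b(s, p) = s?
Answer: -31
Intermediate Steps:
N = 1 (N = 1/(-7 + 8) = 1/1 = 1)
t(U) = -2 (t(U) = -3 + 1 = -2)
M(-33) - t(6) = -33 - 1*(-2) = -33 + 2 = -31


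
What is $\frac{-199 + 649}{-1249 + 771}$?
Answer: $- \frac{225}{239} \approx -0.94142$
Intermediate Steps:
$\frac{-199 + 649}{-1249 + 771} = \frac{450}{-478} = 450 \left(- \frac{1}{478}\right) = - \frac{225}{239}$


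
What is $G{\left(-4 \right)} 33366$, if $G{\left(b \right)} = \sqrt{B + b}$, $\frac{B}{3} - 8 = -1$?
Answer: $33366 \sqrt{17} \approx 1.3757 \cdot 10^{5}$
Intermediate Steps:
$B = 21$ ($B = 24 + 3 \left(-1\right) = 24 - 3 = 21$)
$G{\left(b \right)} = \sqrt{21 + b}$
$G{\left(-4 \right)} 33366 = \sqrt{21 - 4} \cdot 33366 = \sqrt{17} \cdot 33366 = 33366 \sqrt{17}$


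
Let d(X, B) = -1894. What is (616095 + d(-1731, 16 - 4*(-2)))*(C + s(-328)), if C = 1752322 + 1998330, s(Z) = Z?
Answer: 2303452751124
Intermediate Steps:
C = 3750652
(616095 + d(-1731, 16 - 4*(-2)))*(C + s(-328)) = (616095 - 1894)*(3750652 - 328) = 614201*3750324 = 2303452751124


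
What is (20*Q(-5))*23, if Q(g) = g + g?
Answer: -4600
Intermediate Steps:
Q(g) = 2*g
(20*Q(-5))*23 = (20*(2*(-5)))*23 = (20*(-10))*23 = -200*23 = -4600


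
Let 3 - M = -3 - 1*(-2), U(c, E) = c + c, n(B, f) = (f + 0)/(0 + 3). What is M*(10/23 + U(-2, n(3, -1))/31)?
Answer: 872/713 ≈ 1.2230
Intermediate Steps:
n(B, f) = f/3
U(c, E) = 2*c
M = 4 (M = 3 - (-3 - 1*(-2)) = 3 - (-3 + 2) = 3 - 1*(-1) = 3 + 1 = 4)
M*(10/23 + U(-2, n(3, -1))/31) = 4*(10/23 + (2*(-2))/31) = 4*(10*(1/23) - 4*1/31) = 4*(10/23 - 4/31) = 4*(218/713) = 872/713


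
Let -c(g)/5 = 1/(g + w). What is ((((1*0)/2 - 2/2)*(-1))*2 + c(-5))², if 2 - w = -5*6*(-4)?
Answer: 63001/15129 ≈ 4.1643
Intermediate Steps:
w = -118 (w = 2 - (-5*6)*(-4) = 2 - (-30)*(-4) = 2 - 1*120 = 2 - 120 = -118)
c(g) = -5/(-118 + g) (c(g) = -5/(g - 118) = -5/(-118 + g))
((((1*0)/2 - 2/2)*(-1))*2 + c(-5))² = ((((1*0)/2 - 2/2)*(-1))*2 - 5/(-118 - 5))² = (((0*(½) - 2*½)*(-1))*2 - 5/(-123))² = (((0 - 1)*(-1))*2 - 5*(-1/123))² = (-1*(-1)*2 + 5/123)² = (1*2 + 5/123)² = (2 + 5/123)² = (251/123)² = 63001/15129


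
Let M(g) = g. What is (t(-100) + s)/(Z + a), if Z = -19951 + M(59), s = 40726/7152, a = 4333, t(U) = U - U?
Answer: -20363/55638984 ≈ -0.00036598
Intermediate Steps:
t(U) = 0
s = 20363/3576 (s = 40726*(1/7152) = 20363/3576 ≈ 5.6944)
Z = -19892 (Z = -19951 + 59 = -19892)
(t(-100) + s)/(Z + a) = (0 + 20363/3576)/(-19892 + 4333) = (20363/3576)/(-15559) = (20363/3576)*(-1/15559) = -20363/55638984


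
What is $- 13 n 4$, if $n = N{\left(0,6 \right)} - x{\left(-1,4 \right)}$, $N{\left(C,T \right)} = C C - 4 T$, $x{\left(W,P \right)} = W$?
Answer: $1196$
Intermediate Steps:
$N{\left(C,T \right)} = C^{2} - 4 T$
$n = -23$ ($n = \left(0^{2} - 24\right) - -1 = \left(0 - 24\right) + 1 = -24 + 1 = -23$)
$- 13 n 4 = \left(-13\right) \left(-23\right) 4 = 299 \cdot 4 = 1196$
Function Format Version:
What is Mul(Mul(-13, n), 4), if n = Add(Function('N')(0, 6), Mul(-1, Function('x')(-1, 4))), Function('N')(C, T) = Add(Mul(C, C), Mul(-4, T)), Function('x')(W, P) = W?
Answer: 1196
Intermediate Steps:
Function('N')(C, T) = Add(Pow(C, 2), Mul(-4, T))
n = -23 (n = Add(Add(Pow(0, 2), Mul(-4, 6)), Mul(-1, -1)) = Add(Add(0, -24), 1) = Add(-24, 1) = -23)
Mul(Mul(-13, n), 4) = Mul(Mul(-13, -23), 4) = Mul(299, 4) = 1196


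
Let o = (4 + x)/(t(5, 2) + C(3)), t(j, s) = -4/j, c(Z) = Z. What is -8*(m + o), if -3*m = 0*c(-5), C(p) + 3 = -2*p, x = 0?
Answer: 160/49 ≈ 3.2653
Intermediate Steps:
C(p) = -3 - 2*p
m = 0 (m = -0*(-5) = -⅓*0 = 0)
o = -20/49 (o = (4 + 0)/(-4/5 + (-3 - 2*3)) = 4/(-4*⅕ + (-3 - 6)) = 4/(-⅘ - 9) = 4/(-49/5) = 4*(-5/49) = -20/49 ≈ -0.40816)
-8*(m + o) = -8*(0 - 20/49) = -8*(-20/49) = 160/49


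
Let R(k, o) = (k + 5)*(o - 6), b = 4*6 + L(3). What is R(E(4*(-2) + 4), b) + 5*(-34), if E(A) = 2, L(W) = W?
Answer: -23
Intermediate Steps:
b = 27 (b = 4*6 + 3 = 24 + 3 = 27)
R(k, o) = (-6 + o)*(5 + k) (R(k, o) = (5 + k)*(-6 + o) = (-6 + o)*(5 + k))
R(E(4*(-2) + 4), b) + 5*(-34) = (-30 - 6*2 + 5*27 + 2*27) + 5*(-34) = (-30 - 12 + 135 + 54) - 170 = 147 - 170 = -23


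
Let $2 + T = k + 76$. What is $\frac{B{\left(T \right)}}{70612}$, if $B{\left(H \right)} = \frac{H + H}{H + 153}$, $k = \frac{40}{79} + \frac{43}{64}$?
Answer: $\frac{380101}{40731437714} \approx 9.3319 \cdot 10^{-6}$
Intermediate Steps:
$k = \frac{5957}{5056}$ ($k = 40 \cdot \frac{1}{79} + 43 \cdot \frac{1}{64} = \frac{40}{79} + \frac{43}{64} = \frac{5957}{5056} \approx 1.1782$)
$T = \frac{380101}{5056}$ ($T = -2 + \left(\frac{5957}{5056} + 76\right) = -2 + \frac{390213}{5056} = \frac{380101}{5056} \approx 75.178$)
$B{\left(H \right)} = \frac{2 H}{153 + H}$
$\frac{B{\left(T \right)}}{70612} = \frac{2 \cdot \frac{380101}{5056} \frac{1}{153 + \frac{380101}{5056}}}{70612} = 2 \cdot \frac{380101}{5056} \frac{1}{\frac{1153669}{5056}} \cdot \frac{1}{70612} = 2 \cdot \frac{380101}{5056} \cdot \frac{5056}{1153669} \cdot \frac{1}{70612} = \frac{760202}{1153669} \cdot \frac{1}{70612} = \frac{380101}{40731437714}$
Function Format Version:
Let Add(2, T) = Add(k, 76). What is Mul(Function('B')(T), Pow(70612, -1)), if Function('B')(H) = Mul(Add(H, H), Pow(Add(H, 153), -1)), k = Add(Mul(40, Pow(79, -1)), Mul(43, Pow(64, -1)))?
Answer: Rational(380101, 40731437714) ≈ 9.3319e-6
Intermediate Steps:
k = Rational(5957, 5056) (k = Add(Mul(40, Rational(1, 79)), Mul(43, Rational(1, 64))) = Add(Rational(40, 79), Rational(43, 64)) = Rational(5957, 5056) ≈ 1.1782)
T = Rational(380101, 5056) (T = Add(-2, Add(Rational(5957, 5056), 76)) = Add(-2, Rational(390213, 5056)) = Rational(380101, 5056) ≈ 75.178)
Function('B')(H) = Mul(2, H, Pow(Add(153, H), -1)) (Function('B')(H) = Mul(Mul(2, H), Pow(Add(153, H), -1)) = Mul(2, H, Pow(Add(153, H), -1)))
Mul(Function('B')(T), Pow(70612, -1)) = Mul(Mul(2, Rational(380101, 5056), Pow(Add(153, Rational(380101, 5056)), -1)), Pow(70612, -1)) = Mul(Mul(2, Rational(380101, 5056), Pow(Rational(1153669, 5056), -1)), Rational(1, 70612)) = Mul(Mul(2, Rational(380101, 5056), Rational(5056, 1153669)), Rational(1, 70612)) = Mul(Rational(760202, 1153669), Rational(1, 70612)) = Rational(380101, 40731437714)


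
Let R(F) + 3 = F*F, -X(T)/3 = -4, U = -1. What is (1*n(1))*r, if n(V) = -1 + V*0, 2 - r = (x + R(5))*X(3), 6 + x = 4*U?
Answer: 142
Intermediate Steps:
X(T) = 12 (X(T) = -3*(-4) = 12)
x = -10 (x = -6 + 4*(-1) = -6 - 4 = -10)
R(F) = -3 + F² (R(F) = -3 + F*F = -3 + F²)
r = -142 (r = 2 - (-10 + (-3 + 5²))*12 = 2 - (-10 + (-3 + 25))*12 = 2 - (-10 + 22)*12 = 2 - 12*12 = 2 - 1*144 = 2 - 144 = -142)
n(V) = -1 (n(V) = -1 + 0 = -1)
(1*n(1))*r = (1*(-1))*(-142) = -1*(-142) = 142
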